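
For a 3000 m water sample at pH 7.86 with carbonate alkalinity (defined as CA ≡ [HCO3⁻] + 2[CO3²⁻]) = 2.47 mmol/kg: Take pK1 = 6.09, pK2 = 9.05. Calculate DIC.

CA = [HCO3⁻] + 2[CO3²⁻] = (α₁ + 2α₂)·DIC
At pH 7.86: [H⁺]/K1 = 10^-1.77 = 0.016982, K2/[H⁺] = 10^-1.19 = 0.064565
α₁ = 1/(1 + 0.016982 + 0.064565) = 1/1.0815 = 0.9246; α₂ = α₁·K2/[H⁺] = 0.05970
α₁ + 2α₂ = 1.0440
DIC = CA / (α₁ + 2α₂) = 2.47 / 1.0440 = 2.37 mmol/kg

DIC = 2.37 mmol/kg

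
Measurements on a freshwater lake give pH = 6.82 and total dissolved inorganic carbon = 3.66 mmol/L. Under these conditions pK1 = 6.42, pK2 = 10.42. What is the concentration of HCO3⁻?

α₁ = 1 / (1 + [H⁺]/K1 + K2/[H⁺]) = 1 / (1 + 10^-0.40 + 10^-3.60)
   = 1 / (1 + 0.39811 + 0.00025119) = 1/1.3984 = 0.7151
[HCO3⁻] = α₁ × DIC = 0.7151 × 3.66 = 2.62 mmol/L

[HCO3⁻] = 2.62 mmol/L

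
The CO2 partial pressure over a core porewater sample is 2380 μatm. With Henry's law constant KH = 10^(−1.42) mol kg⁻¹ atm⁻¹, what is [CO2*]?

KH = 10^(−1.42) = 3.802×10^-2 mol kg⁻¹ atm⁻¹
[CO2*] = KH · pCO2 = 3.802×10^-2 × 2380×10^-6 atm = 9.05×10^-5 mol/kg

[CO2*] = 90.5 μmol/kg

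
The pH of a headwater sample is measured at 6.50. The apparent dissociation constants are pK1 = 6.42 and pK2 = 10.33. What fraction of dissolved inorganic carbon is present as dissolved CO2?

α₀ = 1 / (1 + K1/[H⁺] + K1K2/[H⁺]²) = 1 / (1 + 10^+0.08 + 10^-3.75)
   = 1 / (1 + 1.2023 + 0.00017783) = 1/2.2024 = 0.4540

α₀ = 0.454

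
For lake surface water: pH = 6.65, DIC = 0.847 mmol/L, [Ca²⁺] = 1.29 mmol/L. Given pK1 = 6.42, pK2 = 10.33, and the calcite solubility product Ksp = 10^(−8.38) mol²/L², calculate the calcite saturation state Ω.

Ω = 0.0345

α₂ = 1 / (1 + [H⁺]/K2 + [H⁺]²/(K1K2)) = 1 / (1 + 10^+3.68 + 10^+3.45)
   = 1 / (1 + 4786.3 + 2818.4) = 1/7605.7 = 0.0001315
[CO3²⁻] = α₂ × DIC = 0.0001315 × 0.847 = 0.0001114 mmol/L = 0.1114 μmol/L
Ksp = 10^(−8.38) = 4.169×10^-9
Ω = [Ca²⁺][CO3²⁻]/Ksp = (1.29×10^-3)(1.114×10^-7) / 4.169×10^-9 = 0.0345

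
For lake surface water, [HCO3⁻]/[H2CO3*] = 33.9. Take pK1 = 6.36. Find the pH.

pH = 7.89

From K1 = [H⁺][HCO3⁻]/[H2CO3*]:  pH = pK1 + log₁₀([HCO3⁻]/[H2CO3*])
log₁₀(33.9) = +1.530
pH = 6.36 + (+1.530) = 7.89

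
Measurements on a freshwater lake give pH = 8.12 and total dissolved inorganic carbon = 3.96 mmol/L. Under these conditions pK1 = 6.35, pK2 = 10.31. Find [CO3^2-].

[CO3²⁻] = 0.0250 mmol/L

α₂ = 1 / (1 + [H⁺]/K2 + [H⁺]²/(K1K2)) = 1 / (1 + 10^+2.19 + 10^+0.42)
   = 1 / (1 + 154.88 + 2.6303) = 1/158.51 = 0.006309
[CO3²⁻] = α₂ × DIC = 0.006309 × 3.96 = 0.0250 mmol/L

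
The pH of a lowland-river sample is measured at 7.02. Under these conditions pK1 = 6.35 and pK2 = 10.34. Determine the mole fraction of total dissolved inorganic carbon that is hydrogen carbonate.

α₁ = 0.824

α₁ = 1 / (1 + [H⁺]/K1 + K2/[H⁺]) = 1 / (1 + 10^-0.67 + 10^-3.32)
   = 1 / (1 + 0.21380 + 0.00047863) = 1/1.2143 = 0.8235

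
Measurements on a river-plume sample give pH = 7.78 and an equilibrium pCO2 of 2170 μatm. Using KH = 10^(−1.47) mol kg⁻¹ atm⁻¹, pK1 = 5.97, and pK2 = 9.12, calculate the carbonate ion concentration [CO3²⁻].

[CO3²⁻] = 0.217 mmol/kg

[CO2*] = KH · pCO2 = 10^(−1.47) × 2170×10^-6 = 7.353×10^-5 mol/kg
α₀ = 1/(1 + K1/[H⁺] + K1K2/[H⁺]²) = 1/(1 + 10^+1.81 + 10^+0.47) = 0.01459
DIC = [CO2*]/α₀ = 7.353×10^-5 / 0.01459 = 5.038 mmol/kg
[CO3²⁻] = α₂·DIC; α₂ = 0.04307, so [CO3²⁻] = 0.04307 × 5.038 = 0.217 mmol/kg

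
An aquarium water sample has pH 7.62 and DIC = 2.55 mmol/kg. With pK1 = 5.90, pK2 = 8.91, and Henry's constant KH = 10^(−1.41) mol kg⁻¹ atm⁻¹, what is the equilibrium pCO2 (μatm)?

α₀ = 1 / (1 + K1/[H⁺] + K1K2/[H⁺]²) = 1 / (1 + 10^+1.72 + 10^+0.43)
   = 1 / (1 + 52.481 + 2.6915) = 1/56.172 = 0.01780
[CO2*] = α₀ × DIC = 0.01780 × 2.55 = 0.04540 mmol/kg
pCO2 = [CO2*]/KH = 4.540×10^-5 / 3.890×10^-2 = 1170 μatm

pCO2 = 1170 μatm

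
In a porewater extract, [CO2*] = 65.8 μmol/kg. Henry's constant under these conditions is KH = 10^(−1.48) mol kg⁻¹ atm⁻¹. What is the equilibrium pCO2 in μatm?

pCO2 = 1990 μatm

KH = 10^(−1.48) = 3.311×10^-2 mol kg⁻¹ atm⁻¹
pCO2 = [CO2*]/KH = 65.8×10^-6 / 3.311×10^-2 = 1.99×10^-3 atm = 1990 μatm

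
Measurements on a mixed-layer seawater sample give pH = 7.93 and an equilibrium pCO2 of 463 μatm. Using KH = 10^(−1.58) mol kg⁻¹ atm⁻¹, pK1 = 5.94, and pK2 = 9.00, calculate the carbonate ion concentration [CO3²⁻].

[CO3²⁻] = 0.101 mmol/kg

[CO2*] = KH · pCO2 = 10^(−1.58) × 463×10^-6 = 1.218×10^-5 mol/kg
α₀ = 1/(1 + K1/[H⁺] + K1K2/[H⁺]²) = 1/(1 + 10^+1.99 + 10^+0.92) = 0.009342
DIC = [CO2*]/α₀ = 1.218×10^-5 / 0.009342 = 1.304 mmol/kg
[CO3²⁻] = α₂·DIC; α₂ = 0.07770, so [CO3²⁻] = 0.07770 × 1.304 = 0.101 mmol/kg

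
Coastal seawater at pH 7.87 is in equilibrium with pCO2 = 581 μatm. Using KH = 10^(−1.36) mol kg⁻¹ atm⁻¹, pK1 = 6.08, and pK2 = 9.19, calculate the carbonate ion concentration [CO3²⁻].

[CO3²⁻] = 0.0748 mmol/kg

[CO2*] = KH · pCO2 = 10^(−1.36) × 581×10^-6 = 2.536×10^-5 mol/kg
α₀ = 1/(1 + K1/[H⁺] + K1K2/[H⁺]²) = 1/(1 + 10^+1.79 + 10^+0.47) = 0.01524
DIC = [CO2*]/α₀ = 2.536×10^-5 / 0.01524 = 1.664 mmol/kg
[CO3²⁻] = α₂·DIC; α₂ = 0.04498, so [CO3²⁻] = 0.04498 × 1.664 = 0.0748 mmol/kg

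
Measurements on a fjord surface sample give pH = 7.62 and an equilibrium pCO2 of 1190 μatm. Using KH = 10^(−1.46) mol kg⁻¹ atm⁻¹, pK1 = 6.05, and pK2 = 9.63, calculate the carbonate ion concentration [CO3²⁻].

[CO2*] = KH · pCO2 = 10^(−1.46) × 1190×10^-6 = 4.126×10^-5 mol/kg
α₀ = 1/(1 + K1/[H⁺] + K1K2/[H⁺]²) = 1/(1 + 10^+1.57 + 10^-0.44) = 0.02596
DIC = [CO2*]/α₀ = 4.126×10^-5 / 0.02596 = 1.589 mmol/kg
[CO3²⁻] = α₂·DIC; α₂ = 0.009427, so [CO3²⁻] = 0.009427 × 1.589 = 0.0150 mmol/kg = 15.0 μmol/kg

[CO3²⁻] = 15.0 μmol/kg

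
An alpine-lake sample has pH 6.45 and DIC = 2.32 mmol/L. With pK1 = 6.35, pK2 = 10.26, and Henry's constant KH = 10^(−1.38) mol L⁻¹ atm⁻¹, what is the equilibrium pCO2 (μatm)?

pCO2 = 2.46×10^4 μatm

α₀ = 1 / (1 + K1/[H⁺] + K1K2/[H⁺]²) = 1 / (1 + 10^+0.10 + 10^-3.71)
   = 1 / (1 + 1.2589 + 0.00019498) = 1/2.2591 = 0.4427
[CO2*] = α₀ × DIC = 0.4427 × 2.32 = 1.027 mmol/L
pCO2 = [CO2*]/KH = 1.027×10^-3 / 4.169×10^-2 = 2.46×10^4 μatm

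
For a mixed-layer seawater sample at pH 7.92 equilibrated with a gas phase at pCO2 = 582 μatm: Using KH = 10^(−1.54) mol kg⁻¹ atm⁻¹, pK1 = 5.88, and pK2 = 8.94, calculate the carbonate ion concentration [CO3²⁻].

[CO2*] = KH · pCO2 = 10^(−1.54) × 582×10^-6 = 1.679×10^-5 mol/kg
α₀ = 1/(1 + K1/[H⁺] + K1K2/[H⁺]²) = 1/(1 + 10^+2.04 + 10^+1.02) = 0.008256
DIC = [CO2*]/α₀ = 1.679×10^-5 / 0.008256 = 2.033 mmol/kg
[CO3²⁻] = α₂·DIC; α₂ = 0.08645, so [CO3²⁻] = 0.08645 × 2.033 = 0.176 mmol/kg

[CO3²⁻] = 0.176 mmol/kg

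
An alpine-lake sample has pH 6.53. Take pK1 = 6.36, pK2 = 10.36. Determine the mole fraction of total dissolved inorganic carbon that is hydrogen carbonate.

α₁ = 1 / (1 + [H⁺]/K1 + K2/[H⁺]) = 1 / (1 + 10^-0.17 + 10^-3.83)
   = 1 / (1 + 0.67608 + 0.00014791) = 1/1.6762 = 0.5966

α₁ = 0.597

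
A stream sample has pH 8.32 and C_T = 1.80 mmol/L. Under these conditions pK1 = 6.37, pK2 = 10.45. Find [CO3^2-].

α₂ = 1 / (1 + [H⁺]/K2 + [H⁺]²/(K1K2)) = 1 / (1 + 10^+2.13 + 10^+0.18)
   = 1 / (1 + 134.90 + 1.5136) = 1/137.41 = 0.007277
[CO3²⁻] = α₂ × DIC = 0.007277 × 1.80 = 0.0131 mmol/L = 13.1 μmol/L

[CO3²⁻] = 13.1 μmol/L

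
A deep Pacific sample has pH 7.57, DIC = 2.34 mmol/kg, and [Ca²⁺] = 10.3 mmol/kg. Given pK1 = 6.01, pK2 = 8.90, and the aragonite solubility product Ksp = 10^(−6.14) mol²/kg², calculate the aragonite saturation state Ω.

α₂ = 1 / (1 + [H⁺]/K2 + [H⁺]²/(K1K2)) = 1 / (1 + 10^+1.33 + 10^-0.23)
   = 1 / (1 + 21.380 + 0.58884) = 1/22.968 = 0.04354
[CO3²⁻] = α₂ × DIC = 0.04354 × 2.34 = 0.1019 mmol/kg
Ksp = 10^(−6.14) = 7.244×10^-7
Ω = [Ca²⁺][CO3²⁻]/Ksp = (10.3×10^-3)(1.019×10^-4) / 7.244×10^-7 = 1.45

Ω = 1.45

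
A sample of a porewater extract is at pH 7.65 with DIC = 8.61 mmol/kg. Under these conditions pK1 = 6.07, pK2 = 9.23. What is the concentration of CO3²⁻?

α₂ = 1 / (1 + [H⁺]/K2 + [H⁺]²/(K1K2)) = 1 / (1 + 10^+1.58 + 10^+0.00)
   = 1 / (1 + 38.019 + 1.0000) = 1/40.019 = 0.02499
[CO3²⁻] = α₂ × DIC = 0.02499 × 8.61 = 0.215 mmol/kg

[CO3²⁻] = 0.215 mmol/kg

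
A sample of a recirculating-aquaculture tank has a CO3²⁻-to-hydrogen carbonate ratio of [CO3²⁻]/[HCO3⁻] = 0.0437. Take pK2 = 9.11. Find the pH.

pH = 7.75

From K2 = [H⁺][CO3²⁻]/[HCO3⁻]:  pH = pK2 + log₁₀([CO3²⁻]/[HCO3⁻])
log₁₀(0.0437) = -1.360
pH = 9.11 + (-1.360) = 7.75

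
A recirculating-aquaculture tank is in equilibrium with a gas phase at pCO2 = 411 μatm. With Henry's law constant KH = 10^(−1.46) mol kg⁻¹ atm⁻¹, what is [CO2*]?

KH = 10^(−1.46) = 3.467×10^-2 mol kg⁻¹ atm⁻¹
[CO2*] = KH · pCO2 = 3.467×10^-2 × 411×10^-6 atm = 1.43×10^-5 mol/kg

[CO2*] = 14.3 μmol/kg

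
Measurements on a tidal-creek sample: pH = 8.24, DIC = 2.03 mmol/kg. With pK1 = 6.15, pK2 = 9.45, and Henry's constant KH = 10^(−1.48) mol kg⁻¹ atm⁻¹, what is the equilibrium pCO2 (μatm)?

pCO2 = 466 μatm

α₀ = 1 / (1 + K1/[H⁺] + K1K2/[H⁺]²) = 1 / (1 + 10^+2.09 + 10^+0.88)
   = 1 / (1 + 123.03 + 7.5858) = 1/131.61 = 0.007598
[CO2*] = α₀ × DIC = 0.007598 × 2.03 = 0.01542 mmol/kg = 15.42 μmol/kg
pCO2 = [CO2*]/KH = 1.542×10^-5 / 3.311×10^-2 = 466 μatm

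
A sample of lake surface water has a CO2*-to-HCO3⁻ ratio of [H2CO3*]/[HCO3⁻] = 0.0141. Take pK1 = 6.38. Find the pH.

From K1 = [H⁺][HCO3⁻]/[H2CO3*]:  pH = pK1 − log₁₀([H2CO3*]/[HCO3⁻])
log₁₀(0.0141) = -1.851
pH = 6.38 − (-1.851) = 8.23

pH = 8.23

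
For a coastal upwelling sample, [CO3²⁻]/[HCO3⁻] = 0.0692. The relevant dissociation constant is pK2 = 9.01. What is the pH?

pH = 7.85

From K2 = [H⁺][CO3²⁻]/[HCO3⁻]:  pH = pK2 + log₁₀([CO3²⁻]/[HCO3⁻])
log₁₀(0.0692) = -1.160
pH = 9.01 + (-1.160) = 7.85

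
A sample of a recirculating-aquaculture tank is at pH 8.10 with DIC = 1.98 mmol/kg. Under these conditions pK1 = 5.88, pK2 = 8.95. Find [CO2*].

α₀ = 1 / (1 + K1/[H⁺] + K1K2/[H⁺]²) = 1 / (1 + 10^+2.22 + 10^+1.37)
   = 1 / (1 + 165.96 + 23.442) = 1/190.40 = 0.005252
[CO2*] = α₀ × DIC = 0.005252 × 1.98 = 0.0104 mmol/kg = 10.4 μmol/kg

[CO2*] = 10.4 μmol/kg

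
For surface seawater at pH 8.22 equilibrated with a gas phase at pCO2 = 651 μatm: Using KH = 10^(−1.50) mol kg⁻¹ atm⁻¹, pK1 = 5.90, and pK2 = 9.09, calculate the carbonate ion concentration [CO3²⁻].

[CO3²⁻] = 0.580 mmol/kg

[CO2*] = KH · pCO2 = 10^(−1.50) × 651×10^-6 = 2.059×10^-5 mol/kg
α₀ = 1/(1 + K1/[H⁺] + K1K2/[H⁺]²) = 1/(1 + 10^+2.32 + 10^+1.45) = 0.004200
DIC = [CO2*]/α₀ = 2.059×10^-5 / 0.004200 = 4.902 mmol/kg
[CO3²⁻] = α₂·DIC; α₂ = 0.1184, so [CO3²⁻] = 0.1184 × 4.902 = 0.580 mmol/kg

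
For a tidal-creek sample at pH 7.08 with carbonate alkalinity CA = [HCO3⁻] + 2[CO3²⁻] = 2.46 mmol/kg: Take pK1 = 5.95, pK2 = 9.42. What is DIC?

DIC = 2.63 mmol/kg

CA = [HCO3⁻] + 2[CO3²⁻] = (α₁ + 2α₂)·DIC
At pH 7.08: [H⁺]/K1 = 10^-1.13 = 0.074131, K2/[H⁺] = 10^-2.34 = 0.0045709
α₁ = 1/(1 + 0.074131 + 0.0045709) = 1/1.0787 = 0.9270; α₂ = α₁·K2/[H⁺] = 0.004237
α₁ + 2α₂ = 0.9355
DIC = CA / (α₁ + 2α₂) = 2.46 / 0.9355 = 2.63 mmol/kg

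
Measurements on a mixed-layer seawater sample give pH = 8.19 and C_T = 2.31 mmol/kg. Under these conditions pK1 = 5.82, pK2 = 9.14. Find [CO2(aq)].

[CO2*] = 8.83 μmol/kg

α₀ = 1 / (1 + K1/[H⁺] + K1K2/[H⁺]²) = 1 / (1 + 10^+2.37 + 10^+1.42)
   = 1 / (1 + 234.42 + 26.303) = 1/261.73 = 0.003821
[CO2*] = α₀ × DIC = 0.003821 × 2.31 = 0.00883 mmol/kg = 8.83 μmol/kg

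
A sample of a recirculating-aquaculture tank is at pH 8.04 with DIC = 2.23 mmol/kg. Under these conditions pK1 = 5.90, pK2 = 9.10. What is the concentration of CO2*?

α₀ = 1 / (1 + K1/[H⁺] + K1K2/[H⁺]²) = 1 / (1 + 10^+2.14 + 10^+1.08)
   = 1 / (1 + 138.04 + 12.023) = 1/151.06 = 0.006620
[CO2*] = α₀ × DIC = 0.006620 × 2.23 = 0.0148 mmol/kg = 14.8 μmol/kg

[CO2*] = 14.8 μmol/kg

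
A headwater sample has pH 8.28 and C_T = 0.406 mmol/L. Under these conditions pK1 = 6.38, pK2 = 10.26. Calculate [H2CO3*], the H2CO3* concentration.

α₀ = 1 / (1 + K1/[H⁺] + K1K2/[H⁺]²) = 1 / (1 + 10^+1.90 + 10^-0.08)
   = 1 / (1 + 79.433 + 0.83176) = 1/81.265 = 0.01231
[CO2*] = α₀ × DIC = 0.01231 × 0.406 = 0.00500 mmol/L = 5.00 μmol/L

[CO2*] = 5.00 μmol/L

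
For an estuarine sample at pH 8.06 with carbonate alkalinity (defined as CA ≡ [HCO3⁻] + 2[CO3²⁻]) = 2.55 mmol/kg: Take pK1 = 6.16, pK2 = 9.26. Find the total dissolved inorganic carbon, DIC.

DIC = 2.44 mmol/kg

CA = [HCO3⁻] + 2[CO3²⁻] = (α₁ + 2α₂)·DIC
At pH 8.06: [H⁺]/K1 = 10^-1.90 = 0.012589, K2/[H⁺] = 10^-1.20 = 0.063096
α₁ = 1/(1 + 0.012589 + 0.063096) = 1/1.0757 = 0.9296; α₂ = α₁·K2/[H⁺] = 0.05866
α₁ + 2α₂ = 1.0470
DIC = CA / (α₁ + 2α₂) = 2.55 / 1.0470 = 2.44 mmol/kg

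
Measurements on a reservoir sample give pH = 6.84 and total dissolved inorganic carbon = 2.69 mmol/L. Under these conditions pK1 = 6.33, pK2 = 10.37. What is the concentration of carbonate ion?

[CO3²⁻] = 0.606 μmol/L

α₂ = 1 / (1 + [H⁺]/K2 + [H⁺]²/(K1K2)) = 1 / (1 + 10^+3.53 + 10^+3.02)
   = 1 / (1 + 3388.4 + 1047.1) = 1/4436.6 = 0.0002254
[CO3²⁻] = α₂ × DIC = 0.0002254 × 2.69 = 0.000606 mmol/L = 0.606 μmol/L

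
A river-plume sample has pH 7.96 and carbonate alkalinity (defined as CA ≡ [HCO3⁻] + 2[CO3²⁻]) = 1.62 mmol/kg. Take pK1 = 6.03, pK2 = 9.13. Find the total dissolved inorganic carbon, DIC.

CA = [HCO3⁻] + 2[CO3²⁻] = (α₁ + 2α₂)·DIC
At pH 7.96: [H⁺]/K1 = 10^-1.93 = 0.011749, K2/[H⁺] = 10^-1.17 = 0.067608
α₁ = 1/(1 + 0.011749 + 0.067608) = 1/1.0794 = 0.9265; α₂ = α₁·K2/[H⁺] = 0.06264
α₁ + 2α₂ = 1.0518
DIC = CA / (α₁ + 2α₂) = 1.62 / 1.0518 = 1.54 mmol/kg

DIC = 1.54 mmol/kg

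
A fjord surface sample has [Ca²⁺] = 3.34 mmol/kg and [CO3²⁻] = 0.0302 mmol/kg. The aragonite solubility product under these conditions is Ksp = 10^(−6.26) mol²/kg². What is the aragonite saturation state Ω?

Ω = 0.184

Ksp = 10^(−6.26) = 5.495×10^-7
Ω = [Ca²⁺][CO3²⁻]/Ksp = (3.34×10^-3)(0.0302×10^-3) / 5.495×10^-7 = 0.184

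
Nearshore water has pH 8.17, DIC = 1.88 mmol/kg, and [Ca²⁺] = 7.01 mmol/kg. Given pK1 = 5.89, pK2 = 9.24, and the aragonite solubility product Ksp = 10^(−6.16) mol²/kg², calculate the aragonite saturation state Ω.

Ω = 1.49

α₂ = 1 / (1 + [H⁺]/K2 + [H⁺]²/(K1K2)) = 1 / (1 + 10^+1.07 + 10^-1.21)
   = 1 / (1 + 11.749 + 0.061660) = 1/12.811 = 0.07806
[CO3²⁻] = α₂ × DIC = 0.07806 × 1.88 = 0.1468 mmol/kg
Ksp = 10^(−6.16) = 6.918×10^-7
Ω = [Ca²⁺][CO3²⁻]/Ksp = (7.01×10^-3)(1.468×10^-4) / 6.918×10^-7 = 1.49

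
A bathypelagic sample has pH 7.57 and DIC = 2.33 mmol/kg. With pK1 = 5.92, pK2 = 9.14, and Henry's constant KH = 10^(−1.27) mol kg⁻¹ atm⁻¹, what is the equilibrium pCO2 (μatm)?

pCO2 = 926 μatm

α₀ = 1 / (1 + K1/[H⁺] + K1K2/[H⁺]²) = 1 / (1 + 10^+1.65 + 10^+0.08)
   = 1 / (1 + 44.668 + 1.2023) = 1/46.871 = 0.02134
[CO2*] = α₀ × DIC = 0.02134 × 2.33 = 0.04971 mmol/kg
pCO2 = [CO2*]/KH = 4.971×10^-5 / 5.370×10^-2 = 926 μatm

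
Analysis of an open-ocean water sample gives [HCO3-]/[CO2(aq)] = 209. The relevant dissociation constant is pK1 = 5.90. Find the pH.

From K1 = [H⁺][HCO3-]/[CO2(aq)]:  pH = pK1 + log₁₀([HCO3-]/[CO2(aq)])
log₁₀(209) = +2.320
pH = 5.90 + (+2.320) = 8.22

pH = 8.22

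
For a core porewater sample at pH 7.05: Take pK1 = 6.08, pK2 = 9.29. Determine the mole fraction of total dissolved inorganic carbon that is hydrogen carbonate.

α₁ = 1 / (1 + [H⁺]/K1 + K2/[H⁺]) = 1 / (1 + 10^-0.97 + 10^-2.24)
   = 1 / (1 + 0.10715 + 0.0057544) = 1/1.1129 = 0.8985

α₁ = 0.899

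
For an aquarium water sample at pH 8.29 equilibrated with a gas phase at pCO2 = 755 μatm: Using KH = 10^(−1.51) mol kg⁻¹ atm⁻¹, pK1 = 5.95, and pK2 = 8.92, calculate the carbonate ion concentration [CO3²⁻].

[CO2*] = KH · pCO2 = 10^(−1.51) × 755×10^-6 = 2.333×10^-5 mol/kg
α₀ = 1/(1 + K1/[H⁺] + K1K2/[H⁺]²) = 1/(1 + 10^+2.34 + 10^+1.71) = 0.003689
DIC = [CO2*]/α₀ = 2.333×10^-5 / 0.003689 = 6.324 mmol/kg
[CO3²⁻] = α₂·DIC; α₂ = 0.1892, so [CO3²⁻] = 0.1892 × 6.324 = 1.20 mmol/kg

[CO3²⁻] = 1.20 mmol/kg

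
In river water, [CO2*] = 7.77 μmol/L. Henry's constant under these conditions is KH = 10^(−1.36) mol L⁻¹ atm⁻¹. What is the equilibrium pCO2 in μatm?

KH = 10^(−1.36) = 4.365×10^-2 mol L⁻¹ atm⁻¹
pCO2 = [CO2*]/KH = 7.77×10^-6 / 4.365×10^-2 = 1.78×10^-4 atm = 178 μatm

pCO2 = 178 μatm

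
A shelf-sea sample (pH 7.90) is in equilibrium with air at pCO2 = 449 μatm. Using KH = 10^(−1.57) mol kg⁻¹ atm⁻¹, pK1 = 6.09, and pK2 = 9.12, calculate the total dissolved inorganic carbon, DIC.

DIC = 0.839 mmol/kg

[CO2*] = KH · pCO2 = 10^(−1.57) × 449×10^-6 = 1.208×10^-5 mol/kg
α₀ = 1/(1 + K1/[H⁺] + K1K2/[H⁺]²) = 1/(1 + 10^+1.81 + 10^+0.59) = 0.01440
DIC = [CO2*]/α₀ = 1.208×10^-5 / 0.01440 = 0.839 mmol/kg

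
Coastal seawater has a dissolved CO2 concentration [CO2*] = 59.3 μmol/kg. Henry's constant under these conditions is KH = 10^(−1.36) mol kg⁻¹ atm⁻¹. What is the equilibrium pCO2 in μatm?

pCO2 = 1360 μatm

KH = 10^(−1.36) = 4.365×10^-2 mol kg⁻¹ atm⁻¹
pCO2 = [CO2*]/KH = 59.3×10^-6 / 4.365×10^-2 = 1.36×10^-3 atm = 1360 μatm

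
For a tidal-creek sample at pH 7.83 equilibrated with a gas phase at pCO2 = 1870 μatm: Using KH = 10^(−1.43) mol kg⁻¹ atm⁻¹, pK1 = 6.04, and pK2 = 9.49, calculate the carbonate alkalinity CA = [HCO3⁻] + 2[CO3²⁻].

[CO2*] = KH · pCO2 = 10^(−1.43) × 1870×10^-6 = 6.948×10^-5 mol/kg
α₀ = 1/(1 + K1/[H⁺] + K1K2/[H⁺]²) = 1/(1 + 10^+1.79 + 10^+0.13) = 0.01562
DIC = [CO2*]/α₀ = 6.948×10^-5 / 0.01562 = 4.447 mmol/kg
CA = (α₁ + 2α₂)·DIC = (0.9633 + 2×0.02107) × 4.447 = 4.47 mmol/kg

CA = 4.47 mmol/kg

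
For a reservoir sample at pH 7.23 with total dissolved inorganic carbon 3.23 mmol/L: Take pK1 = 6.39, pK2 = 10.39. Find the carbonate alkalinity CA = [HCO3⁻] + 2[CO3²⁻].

CA = [HCO3⁻] + 2[CO3²⁻] = (α₁ + 2α₂)·DIC
At pH 7.23: [H⁺]/K1 = 10^-0.84 = 0.14454, K2/[H⁺] = 10^-3.16 = 0.00069183
α₁ = 1/(1 + 0.14454 + 0.00069183) = 1/1.1452 = 0.8732; α₂ = α₁·K2/[H⁺] = 0.0006041
α₁ + 2α₂ = 0.8744
CA = 0.8744 × 3.23 = 2.82 mmol/L

CA = 2.82 mmol/L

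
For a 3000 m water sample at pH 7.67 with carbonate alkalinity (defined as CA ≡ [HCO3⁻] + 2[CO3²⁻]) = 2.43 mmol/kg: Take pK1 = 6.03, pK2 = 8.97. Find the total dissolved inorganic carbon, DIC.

CA = [HCO3⁻] + 2[CO3²⁻] = (α₁ + 2α₂)·DIC
At pH 7.67: [H⁺]/K1 = 10^-1.64 = 0.022909, K2/[H⁺] = 10^-1.30 = 0.050119
α₁ = 1/(1 + 0.022909 + 0.050119) = 1/1.0730 = 0.9319; α₂ = α₁·K2/[H⁺] = 0.04671
α₁ + 2α₂ = 1.0254
DIC = CA / (α₁ + 2α₂) = 2.43 / 1.0254 = 2.37 mmol/kg

DIC = 2.37 mmol/kg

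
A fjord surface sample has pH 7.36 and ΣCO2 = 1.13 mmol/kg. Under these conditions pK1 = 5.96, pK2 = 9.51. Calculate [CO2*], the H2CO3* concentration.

[CO2*] = 0.0430 mmol/kg

α₀ = 1 / (1 + K1/[H⁺] + K1K2/[H⁺]²) = 1 / (1 + 10^+1.40 + 10^-0.75)
   = 1 / (1 + 25.119 + 0.17783) = 1/26.297 = 0.03803
[CO2*] = α₀ × DIC = 0.03803 × 1.13 = 0.0430 mmol/kg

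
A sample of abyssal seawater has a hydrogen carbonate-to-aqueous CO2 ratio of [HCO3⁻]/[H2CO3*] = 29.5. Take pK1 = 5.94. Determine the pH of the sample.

pH = 7.41

From K1 = [H⁺][HCO3⁻]/[H2CO3*]:  pH = pK1 + log₁₀([HCO3⁻]/[H2CO3*])
log₁₀(29.5) = +1.470
pH = 5.94 + (+1.470) = 7.41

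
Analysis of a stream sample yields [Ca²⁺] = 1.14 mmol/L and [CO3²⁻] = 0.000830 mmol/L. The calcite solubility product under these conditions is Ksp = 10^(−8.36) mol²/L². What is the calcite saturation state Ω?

Ksp = 10^(−8.36) = 4.365×10^-9
Ω = [Ca²⁺][CO3²⁻]/Ksp = (1.14×10^-3)(0.000830×10^-3) / 4.365×10^-9 = 0.217

Ω = 0.217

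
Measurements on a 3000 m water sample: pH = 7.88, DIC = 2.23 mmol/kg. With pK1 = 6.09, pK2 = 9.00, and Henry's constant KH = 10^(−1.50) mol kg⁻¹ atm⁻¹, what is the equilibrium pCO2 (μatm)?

pCO2 = 1050 μatm

α₀ = 1 / (1 + K1/[H⁺] + K1K2/[H⁺]²) = 1 / (1 + 10^+1.79 + 10^+0.67)
   = 1 / (1 + 61.660 + 4.6774) = 1/67.337 = 0.01485
[CO2*] = α₀ × DIC = 0.01485 × 2.23 = 0.03312 mmol/kg
pCO2 = [CO2*]/KH = 3.312×10^-5 / 3.162×10^-2 = 1050 μatm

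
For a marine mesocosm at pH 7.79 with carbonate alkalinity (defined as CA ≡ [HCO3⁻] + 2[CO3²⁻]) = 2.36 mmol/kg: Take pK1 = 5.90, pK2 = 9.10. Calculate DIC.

DIC = 2.28 mmol/kg

CA = [HCO3⁻] + 2[CO3²⁻] = (α₁ + 2α₂)·DIC
At pH 7.79: [H⁺]/K1 = 10^-1.89 = 0.012882, K2/[H⁺] = 10^-1.31 = 0.048978
α₁ = 1/(1 + 0.012882 + 0.048978) = 1/1.0619 = 0.9417; α₂ = α₁·K2/[H⁺] = 0.04612
α₁ + 2α₂ = 1.0340
DIC = CA / (α₁ + 2α₂) = 2.36 / 1.0340 = 2.28 mmol/kg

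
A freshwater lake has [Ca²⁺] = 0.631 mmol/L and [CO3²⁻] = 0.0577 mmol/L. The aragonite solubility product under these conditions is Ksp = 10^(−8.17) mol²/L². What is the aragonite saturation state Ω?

Ω = 5.39

Ksp = 10^(−8.17) = 6.761×10^-9
Ω = [Ca²⁺][CO3²⁻]/Ksp = (0.631×10^-3)(0.0577×10^-3) / 6.761×10^-9 = 5.39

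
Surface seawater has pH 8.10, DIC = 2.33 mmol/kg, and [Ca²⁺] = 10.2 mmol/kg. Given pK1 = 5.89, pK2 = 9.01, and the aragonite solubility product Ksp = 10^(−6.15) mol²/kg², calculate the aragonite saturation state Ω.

α₂ = 1 / (1 + [H⁺]/K2 + [H⁺]²/(K1K2)) = 1 / (1 + 10^+0.91 + 10^-1.30)
   = 1 / (1 + 8.1283 + 0.050119) = 1/9.1784 = 0.1090
[CO3²⁻] = α₂ × DIC = 0.1090 × 2.33 = 0.2539 mmol/kg
Ksp = 10^(−6.15) = 7.079×10^-7
Ω = [Ca²⁺][CO3²⁻]/Ksp = (10.2×10^-3)(2.539×10^-4) / 7.079×10^-7 = 3.66

Ω = 3.66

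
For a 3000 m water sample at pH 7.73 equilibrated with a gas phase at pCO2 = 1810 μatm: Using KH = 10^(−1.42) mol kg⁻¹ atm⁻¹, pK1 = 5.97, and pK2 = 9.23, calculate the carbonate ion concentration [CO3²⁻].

[CO2*] = KH · pCO2 = 10^(−1.42) × 1810×10^-6 = 6.881×10^-5 mol/kg
α₀ = 1/(1 + K1/[H⁺] + K1K2/[H⁺]²) = 1/(1 + 10^+1.76 + 10^+0.26) = 0.01657
DIC = [CO2*]/α₀ = 6.881×10^-5 / 0.01657 = 4.154 mmol/kg
[CO3²⁻] = α₂·DIC; α₂ = 0.03015, so [CO3²⁻] = 0.03015 × 4.154 = 0.125 mmol/kg

[CO3²⁻] = 0.125 mmol/kg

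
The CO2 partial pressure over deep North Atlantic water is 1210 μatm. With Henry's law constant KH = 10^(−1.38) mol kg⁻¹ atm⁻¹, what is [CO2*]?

[CO2*] = 50.4 μmol/kg

KH = 10^(−1.38) = 4.169×10^-2 mol kg⁻¹ atm⁻¹
[CO2*] = KH · pCO2 = 4.169×10^-2 × 1210×10^-6 atm = 5.04×10^-5 mol/kg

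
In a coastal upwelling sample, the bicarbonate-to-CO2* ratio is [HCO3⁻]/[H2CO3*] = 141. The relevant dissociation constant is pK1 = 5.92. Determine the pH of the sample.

pH = 8.07

From K1 = [H⁺][HCO3⁻]/[H2CO3*]:  pH = pK1 + log₁₀([HCO3⁻]/[H2CO3*])
log₁₀(141) = +2.149
pH = 5.92 + (+2.149) = 8.07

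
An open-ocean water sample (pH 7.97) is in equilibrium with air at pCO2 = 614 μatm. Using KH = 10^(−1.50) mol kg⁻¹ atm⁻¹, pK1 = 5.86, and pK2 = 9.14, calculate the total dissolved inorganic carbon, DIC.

DIC = 2.69 mmol/kg

[CO2*] = KH · pCO2 = 10^(−1.50) × 614×10^-6 = 1.942×10^-5 mol/kg
α₀ = 1/(1 + K1/[H⁺] + K1K2/[H⁺]²) = 1/(1 + 10^+2.11 + 10^+0.94) = 0.007218
DIC = [CO2*]/α₀ = 1.942×10^-5 / 0.007218 = 2.69 mmol/kg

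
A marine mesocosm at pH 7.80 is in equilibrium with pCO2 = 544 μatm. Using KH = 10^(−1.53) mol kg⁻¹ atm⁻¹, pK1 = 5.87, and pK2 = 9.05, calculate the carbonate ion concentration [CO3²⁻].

[CO2*] = KH · pCO2 = 10^(−1.53) × 544×10^-6 = 1.605×10^-5 mol/kg
α₀ = 1/(1 + K1/[H⁺] + K1K2/[H⁺]²) = 1/(1 + 10^+1.93 + 10^+0.68) = 0.01100
DIC = [CO2*]/α₀ = 1.605×10^-5 / 0.01100 = 1.459 mmol/kg
[CO3²⁻] = α₂·DIC; α₂ = 0.05265, so [CO3²⁻] = 0.05265 × 1.459 = 0.0768 mmol/kg

[CO3²⁻] = 0.0768 mmol/kg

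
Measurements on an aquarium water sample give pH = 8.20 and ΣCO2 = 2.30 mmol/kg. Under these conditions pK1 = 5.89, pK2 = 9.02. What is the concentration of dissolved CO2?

[CO2*] = 9.74 μmol/kg

α₀ = 1 / (1 + K1/[H⁺] + K1K2/[H⁺]²) = 1 / (1 + 10^+2.31 + 10^+1.49)
   = 1 / (1 + 204.17 + 30.903) = 1/236.08 = 0.004236
[CO2*] = α₀ × DIC = 0.004236 × 2.30 = 0.00974 mmol/kg = 9.74 μmol/kg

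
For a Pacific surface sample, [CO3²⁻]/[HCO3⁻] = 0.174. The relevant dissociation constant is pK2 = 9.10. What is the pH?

pH = 8.34

From K2 = [H⁺][CO3²⁻]/[HCO3⁻]:  pH = pK2 + log₁₀([CO3²⁻]/[HCO3⁻])
log₁₀(0.174) = -0.759
pH = 9.10 + (-0.759) = 8.34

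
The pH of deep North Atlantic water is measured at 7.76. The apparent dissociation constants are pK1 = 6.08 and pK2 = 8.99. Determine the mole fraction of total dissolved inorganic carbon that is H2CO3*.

α₀ = 1 / (1 + K1/[H⁺] + K1K2/[H⁺]²) = 1 / (1 + 10^+1.68 + 10^+0.45)
   = 1 / (1 + 47.863 + 2.8184) = 1/51.681 = 0.01935

α₀ = 0.0193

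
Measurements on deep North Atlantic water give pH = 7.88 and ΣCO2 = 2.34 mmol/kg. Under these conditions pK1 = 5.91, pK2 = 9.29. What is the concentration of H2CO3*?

[CO2*] = 0.0239 mmol/kg

α₀ = 1 / (1 + K1/[H⁺] + K1K2/[H⁺]²) = 1 / (1 + 10^+1.97 + 10^+0.56)
   = 1 / (1 + 93.325 + 3.6308) = 1/97.956 = 0.01021
[CO2*] = α₀ × DIC = 0.01021 × 2.34 = 0.0239 mmol/kg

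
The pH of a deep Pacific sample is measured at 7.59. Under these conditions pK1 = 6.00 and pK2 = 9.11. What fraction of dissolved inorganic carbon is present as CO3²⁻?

α₂ = 0.0286

α₂ = 1 / (1 + [H⁺]/K2 + [H⁺]²/(K1K2)) = 1 / (1 + 10^+1.52 + 10^-0.07)
   = 1 / (1 + 33.113 + 0.85114) = 1/34.964 = 0.02860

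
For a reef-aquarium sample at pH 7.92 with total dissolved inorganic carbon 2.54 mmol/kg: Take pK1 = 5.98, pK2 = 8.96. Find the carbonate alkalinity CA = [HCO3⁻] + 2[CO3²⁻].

CA = [HCO3⁻] + 2[CO3²⁻] = (α₁ + 2α₂)·DIC
At pH 7.92: [H⁺]/K1 = 10^-1.94 = 0.011482, K2/[H⁺] = 10^-1.04 = 0.091201
α₁ = 1/(1 + 0.011482 + 0.091201) = 1/1.1027 = 0.9069; α₂ = α₁·K2/[H⁺] = 0.08271
α₁ + 2α₂ = 1.0723
CA = 1.0723 × 2.54 = 2.72 mmol/kg

CA = 2.72 mmol/kg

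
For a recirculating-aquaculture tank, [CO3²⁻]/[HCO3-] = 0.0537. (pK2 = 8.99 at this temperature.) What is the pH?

From K2 = [H⁺][CO3²⁻]/[HCO3-]:  pH = pK2 + log₁₀([CO3²⁻]/[HCO3-])
log₁₀(0.0537) = -1.270
pH = 8.99 + (-1.270) = 7.72

pH = 7.72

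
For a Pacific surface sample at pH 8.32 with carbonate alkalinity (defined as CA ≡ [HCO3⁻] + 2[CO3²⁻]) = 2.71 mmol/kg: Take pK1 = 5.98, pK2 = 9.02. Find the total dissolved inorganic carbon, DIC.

DIC = 2.33 mmol/kg

CA = [HCO3⁻] + 2[CO3²⁻] = (α₁ + 2α₂)·DIC
At pH 8.32: [H⁺]/K1 = 10^-2.34 = 0.0045709, K2/[H⁺] = 10^-0.70 = 0.19953
α₁ = 1/(1 + 0.0045709 + 0.19953) = 1/1.2041 = 0.8305; α₂ = α₁·K2/[H⁺] = 0.1657
α₁ + 2α₂ = 1.1619
DIC = CA / (α₁ + 2α₂) = 2.71 / 1.1619 = 2.33 mmol/kg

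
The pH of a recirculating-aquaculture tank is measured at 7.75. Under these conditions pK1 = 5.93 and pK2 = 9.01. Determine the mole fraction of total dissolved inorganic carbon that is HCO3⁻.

α₁ = 1 / (1 + [H⁺]/K1 + K2/[H⁺]) = 1 / (1 + 10^-1.82 + 10^-1.26)
   = 1 / (1 + 0.015136 + 0.054954) = 1/1.0701 = 0.9345

α₁ = 0.935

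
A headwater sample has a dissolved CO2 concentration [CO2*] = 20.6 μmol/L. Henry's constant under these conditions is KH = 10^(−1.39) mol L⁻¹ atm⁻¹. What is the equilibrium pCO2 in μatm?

KH = 10^(−1.39) = 4.074×10^-2 mol L⁻¹ atm⁻¹
pCO2 = [CO2*]/KH = 20.6×10^-6 / 4.074×10^-2 = 5.06×10^-4 atm = 506 μatm

pCO2 = 506 μatm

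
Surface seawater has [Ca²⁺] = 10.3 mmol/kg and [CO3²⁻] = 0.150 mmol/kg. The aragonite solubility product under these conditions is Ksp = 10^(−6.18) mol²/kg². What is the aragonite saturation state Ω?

Ω = 2.34

Ksp = 10^(−6.18) = 6.607×10^-7
Ω = [Ca²⁺][CO3²⁻]/Ksp = (10.3×10^-3)(0.150×10^-3) / 6.607×10^-7 = 2.34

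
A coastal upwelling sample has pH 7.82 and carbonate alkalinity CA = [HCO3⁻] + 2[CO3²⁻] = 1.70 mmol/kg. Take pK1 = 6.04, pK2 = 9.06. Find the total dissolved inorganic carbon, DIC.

DIC = 1.64 mmol/kg

CA = [HCO3⁻] + 2[CO3²⁻] = (α₁ + 2α₂)·DIC
At pH 7.82: [H⁺]/K1 = 10^-1.78 = 0.016596, K2/[H⁺] = 10^-1.24 = 0.057544
α₁ = 1/(1 + 0.016596 + 0.057544) = 1/1.0741 = 0.9310; α₂ = α₁·K2/[H⁺] = 0.05357
α₁ + 2α₂ = 1.0381
DIC = CA / (α₁ + 2α₂) = 1.70 / 1.0381 = 1.64 mmol/kg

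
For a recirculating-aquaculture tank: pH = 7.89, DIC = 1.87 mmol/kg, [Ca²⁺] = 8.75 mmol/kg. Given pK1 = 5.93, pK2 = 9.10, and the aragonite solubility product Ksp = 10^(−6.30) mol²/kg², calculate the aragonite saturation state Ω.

α₂ = 1 / (1 + [H⁺]/K2 + [H⁺]²/(K1K2)) = 1 / (1 + 10^+1.21 + 10^-0.75)
   = 1 / (1 + 16.218 + 0.17783) = 1/17.396 = 0.05748
[CO3²⁻] = α₂ × DIC = 0.05748 × 1.87 = 0.1075 mmol/kg
Ksp = 10^(−6.30) = 5.012×10^-7
Ω = [Ca²⁺][CO3²⁻]/Ksp = (8.75×10^-3)(1.075×10^-4) / 5.012×10^-7 = 1.88

Ω = 1.88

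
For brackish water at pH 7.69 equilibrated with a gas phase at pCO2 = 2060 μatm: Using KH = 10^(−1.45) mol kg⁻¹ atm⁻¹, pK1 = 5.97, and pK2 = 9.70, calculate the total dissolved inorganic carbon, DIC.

DIC = 3.95 mmol/kg

[CO2*] = KH · pCO2 = 10^(−1.45) × 2060×10^-6 = 7.309×10^-5 mol/kg
α₀ = 1/(1 + K1/[H⁺] + K1K2/[H⁺]²) = 1/(1 + 10^+1.72 + 10^-0.29) = 0.01852
DIC = [CO2*]/α₀ = 7.309×10^-5 / 0.01852 = 3.95 mmol/kg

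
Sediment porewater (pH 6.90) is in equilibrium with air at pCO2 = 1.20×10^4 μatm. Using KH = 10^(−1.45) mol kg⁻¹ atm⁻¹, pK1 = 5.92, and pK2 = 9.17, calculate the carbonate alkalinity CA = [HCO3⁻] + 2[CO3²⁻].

CA = 4.11 mmol/kg

[CO2*] = KH · pCO2 = 10^(−1.45) × 1.20×10^4×10^-6 = 4.258×10^-4 mol/kg
α₀ = 1/(1 + K1/[H⁺] + K1K2/[H⁺]²) = 1/(1 + 10^+0.98 + 10^-1.29) = 0.09433
DIC = [CO2*]/α₀ = 4.258×10^-4 / 0.09433 = 4.514 mmol/kg
CA = (α₁ + 2α₂)·DIC = (0.9008 + 2×0.004838) × 4.514 = 4.11 mmol/kg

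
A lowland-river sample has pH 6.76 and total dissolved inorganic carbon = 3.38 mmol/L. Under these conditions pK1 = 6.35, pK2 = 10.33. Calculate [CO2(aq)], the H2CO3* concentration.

[CO2*] = 0.946 mmol/L

α₀ = 1 / (1 + K1/[H⁺] + K1K2/[H⁺]²) = 1 / (1 + 10^+0.41 + 10^-3.16)
   = 1 / (1 + 2.5704 + 0.00069183) = 1/3.5711 = 0.2800
[CO2*] = α₀ × DIC = 0.2800 × 3.38 = 0.946 mmol/L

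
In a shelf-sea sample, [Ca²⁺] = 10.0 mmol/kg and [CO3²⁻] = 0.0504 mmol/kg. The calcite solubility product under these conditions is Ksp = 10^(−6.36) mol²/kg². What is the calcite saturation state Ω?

Ksp = 10^(−6.36) = 4.365×10^-7
Ω = [Ca²⁺][CO3²⁻]/Ksp = (10.0×10^-3)(0.0504×10^-3) / 4.365×10^-7 = 1.15

Ω = 1.15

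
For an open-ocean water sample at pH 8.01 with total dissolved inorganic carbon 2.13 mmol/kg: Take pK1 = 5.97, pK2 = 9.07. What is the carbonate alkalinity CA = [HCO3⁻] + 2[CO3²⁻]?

CA = 2.28 mmol/kg

CA = [HCO3⁻] + 2[CO3²⁻] = (α₁ + 2α₂)·DIC
At pH 8.01: [H⁺]/K1 = 10^-2.04 = 0.0091201, K2/[H⁺] = 10^-1.06 = 0.087096
α₁ = 1/(1 + 0.0091201 + 0.087096) = 1/1.0962 = 0.9122; α₂ = α₁·K2/[H⁺] = 0.07945
α₁ + 2α₂ = 1.0711
CA = 1.0711 × 2.13 = 2.28 mmol/kg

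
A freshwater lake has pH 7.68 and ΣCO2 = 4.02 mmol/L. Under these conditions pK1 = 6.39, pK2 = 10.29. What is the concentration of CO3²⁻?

α₂ = 1 / (1 + [H⁺]/K2 + [H⁺]²/(K1K2)) = 1 / (1 + 10^+2.61 + 10^+1.32)
   = 1 / (1 + 407.38 + 20.893) = 1/429.27 = 0.002330
[CO3²⁻] = α₂ × DIC = 0.002330 × 4.02 = 0.00936 mmol/L = 9.36 μmol/L

[CO3²⁻] = 9.36 μmol/L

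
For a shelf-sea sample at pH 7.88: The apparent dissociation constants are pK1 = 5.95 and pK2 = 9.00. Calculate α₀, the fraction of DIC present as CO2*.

α₀ = 0.0108

α₀ = 1 / (1 + K1/[H⁺] + K1K2/[H⁺]²) = 1 / (1 + 10^+1.93 + 10^+0.81)
   = 1 / (1 + 85.114 + 6.4565) = 1/92.570 = 0.01080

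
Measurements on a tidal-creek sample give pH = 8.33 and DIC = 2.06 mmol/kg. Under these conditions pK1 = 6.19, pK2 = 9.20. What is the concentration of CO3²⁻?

[CO3²⁻] = 0.243 mmol/kg

α₂ = 1 / (1 + [H⁺]/K2 + [H⁺]²/(K1K2)) = 1 / (1 + 10^+0.87 + 10^-1.27)
   = 1 / (1 + 7.4131 + 0.053703) = 1/8.4668 = 0.1181
[CO3²⁻] = α₂ × DIC = 0.1181 × 2.06 = 0.243 mmol/kg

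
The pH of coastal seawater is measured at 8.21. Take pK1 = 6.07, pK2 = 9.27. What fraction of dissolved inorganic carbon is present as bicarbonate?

α₁ = 1 / (1 + [H⁺]/K1 + K2/[H⁺]) = 1 / (1 + 10^-2.14 + 10^-1.06)
   = 1 / (1 + 0.0072444 + 0.087096) = 1/1.0943 = 0.9138

α₁ = 0.914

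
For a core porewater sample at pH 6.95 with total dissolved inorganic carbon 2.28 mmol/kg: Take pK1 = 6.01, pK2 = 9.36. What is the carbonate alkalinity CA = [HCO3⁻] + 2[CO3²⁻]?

CA = 2.05 mmol/kg

CA = [HCO3⁻] + 2[CO3²⁻] = (α₁ + 2α₂)·DIC
At pH 6.95: [H⁺]/K1 = 10^-0.94 = 0.11482, K2/[H⁺] = 10^-2.41 = 0.0038905
α₁ = 1/(1 + 0.11482 + 0.0038905) = 1/1.1187 = 0.8939; α₂ = α₁·K2/[H⁺] = 0.003478
α₁ + 2α₂ = 0.9008
CA = 0.9008 × 2.28 = 2.05 mmol/kg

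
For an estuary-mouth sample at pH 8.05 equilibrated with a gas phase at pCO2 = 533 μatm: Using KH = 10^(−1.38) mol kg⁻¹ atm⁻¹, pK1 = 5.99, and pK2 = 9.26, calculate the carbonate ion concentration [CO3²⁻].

[CO3²⁻] = 0.157 mmol/kg

[CO2*] = KH · pCO2 = 10^(−1.38) × 533×10^-6 = 2.222×10^-5 mol/kg
α₀ = 1/(1 + K1/[H⁺] + K1K2/[H⁺]²) = 1/(1 + 10^+2.06 + 10^+0.85) = 0.008137
DIC = [CO2*]/α₀ = 2.222×10^-5 / 0.008137 = 2.731 mmol/kg
[CO3²⁻] = α₂·DIC; α₂ = 0.05761, so [CO3²⁻] = 0.05761 × 2.731 = 0.157 mmol/kg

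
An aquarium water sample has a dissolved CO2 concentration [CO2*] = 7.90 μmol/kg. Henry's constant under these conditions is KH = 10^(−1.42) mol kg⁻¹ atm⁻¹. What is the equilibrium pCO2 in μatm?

pCO2 = 208 μatm

KH = 10^(−1.42) = 3.802×10^-2 mol kg⁻¹ atm⁻¹
pCO2 = [CO2*]/KH = 7.90×10^-6 / 3.802×10^-2 = 2.08×10^-4 atm = 208 μatm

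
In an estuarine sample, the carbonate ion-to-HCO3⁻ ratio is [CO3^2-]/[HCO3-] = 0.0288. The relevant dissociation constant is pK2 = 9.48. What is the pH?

From K2 = [H⁺][CO3^2-]/[HCO3-]:  pH = pK2 + log₁₀([CO3^2-]/[HCO3-])
log₁₀(0.0288) = -1.541
pH = 9.48 + (-1.541) = 7.94

pH = 7.94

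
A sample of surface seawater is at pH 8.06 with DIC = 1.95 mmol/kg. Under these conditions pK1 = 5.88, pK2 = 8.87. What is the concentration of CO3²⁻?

[CO3²⁻] = 0.260 mmol/kg

α₂ = 1 / (1 + [H⁺]/K2 + [H⁺]²/(K1K2)) = 1 / (1 + 10^+0.81 + 10^-1.37)
   = 1 / (1 + 6.4565 + 0.042658) = 1/7.4992 = 0.1333
[CO3²⁻] = α₂ × DIC = 0.1333 × 1.95 = 0.260 mmol/kg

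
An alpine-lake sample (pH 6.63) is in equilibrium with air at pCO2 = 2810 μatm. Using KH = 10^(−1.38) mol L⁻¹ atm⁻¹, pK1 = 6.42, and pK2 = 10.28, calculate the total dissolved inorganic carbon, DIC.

DIC = 0.307 mmol/L

[CO2*] = KH · pCO2 = 10^(−1.38) × 2810×10^-6 = 1.171×10^-4 mol/L
α₀ = 1/(1 + K1/[H⁺] + K1K2/[H⁺]²) = 1/(1 + 10^+0.21 + 10^-3.44) = 0.3814
DIC = [CO2*]/α₀ = 1.171×10^-4 / 0.3814 = 0.307 mmol/L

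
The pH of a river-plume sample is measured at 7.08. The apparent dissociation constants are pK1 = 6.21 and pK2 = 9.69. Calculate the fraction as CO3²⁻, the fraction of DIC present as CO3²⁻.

α₂ = 0.00216

α₂ = 1 / (1 + [H⁺]/K2 + [H⁺]²/(K1K2)) = 1 / (1 + 10^+2.61 + 10^+1.74)
   = 1 / (1 + 407.38 + 54.954) = 1/463.33 = 0.002158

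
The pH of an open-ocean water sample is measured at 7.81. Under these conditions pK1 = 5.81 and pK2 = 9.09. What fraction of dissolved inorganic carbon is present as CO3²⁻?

α₂ = 0.0494

α₂ = 1 / (1 + [H⁺]/K2 + [H⁺]²/(K1K2)) = 1 / (1 + 10^+1.28 + 10^-0.72)
   = 1 / (1 + 19.055 + 0.19055) = 1/20.245 = 0.04939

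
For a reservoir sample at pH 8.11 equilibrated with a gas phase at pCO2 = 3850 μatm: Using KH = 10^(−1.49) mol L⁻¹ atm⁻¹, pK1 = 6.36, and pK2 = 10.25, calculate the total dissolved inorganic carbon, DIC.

DIC = 7.18 mmol/L

[CO2*] = KH · pCO2 = 10^(−1.49) × 3850×10^-6 = 1.246×10^-4 mol/L
α₀ = 1/(1 + K1/[H⁺] + K1K2/[H⁺]²) = 1/(1 + 10^+1.75 + 10^-0.39) = 0.01735
DIC = [CO2*]/α₀ = 1.246×10^-4 / 0.01735 = 7.18 mmol/L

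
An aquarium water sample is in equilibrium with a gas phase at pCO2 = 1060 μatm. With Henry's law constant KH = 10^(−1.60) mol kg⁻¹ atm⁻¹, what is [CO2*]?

[CO2*] = 26.6 μmol/kg

KH = 10^(−1.60) = 2.512×10^-2 mol kg⁻¹ atm⁻¹
[CO2*] = KH · pCO2 = 2.512×10^-2 × 1060×10^-6 atm = 2.66×10^-5 mol/kg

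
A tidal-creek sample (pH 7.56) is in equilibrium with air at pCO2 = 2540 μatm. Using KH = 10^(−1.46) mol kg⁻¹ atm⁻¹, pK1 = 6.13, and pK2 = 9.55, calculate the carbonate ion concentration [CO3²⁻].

[CO3²⁻] = 0.0243 mmol/kg

[CO2*] = KH · pCO2 = 10^(−1.46) × 2540×10^-6 = 8.807×10^-5 mol/kg
α₀ = 1/(1 + K1/[H⁺] + K1K2/[H⁺]²) = 1/(1 + 10^+1.43 + 10^-0.56) = 0.03547
DIC = [CO2*]/α₀ = 8.807×10^-5 / 0.03547 = 2.483 mmol/kg
[CO3²⁻] = α₂·DIC; α₂ = 0.009770, so [CO3²⁻] = 0.009770 × 2.483 = 0.0243 mmol/kg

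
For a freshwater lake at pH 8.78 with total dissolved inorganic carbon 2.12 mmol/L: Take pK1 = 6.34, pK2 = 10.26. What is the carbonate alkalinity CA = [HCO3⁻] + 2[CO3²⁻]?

CA = [HCO3⁻] + 2[CO3²⁻] = (α₁ + 2α₂)·DIC
At pH 8.78: [H⁺]/K1 = 10^-2.44 = 0.0036308, K2/[H⁺] = 10^-1.48 = 0.033113
α₁ = 1/(1 + 0.0036308 + 0.033113) = 1/1.0367 = 0.9646; α₂ = α₁·K2/[H⁺] = 0.03194
α₁ + 2α₂ = 1.0284
CA = 1.0284 × 2.12 = 2.18 mmol/L

CA = 2.18 mmol/L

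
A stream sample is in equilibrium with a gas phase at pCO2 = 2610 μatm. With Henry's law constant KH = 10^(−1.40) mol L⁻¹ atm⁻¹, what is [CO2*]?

[CO2*] = 104 μmol/L

KH = 10^(−1.40) = 3.981×10^-2 mol L⁻¹ atm⁻¹
[CO2*] = KH · pCO2 = 3.981×10^-2 × 2610×10^-6 atm = 1.04×10^-4 mol/L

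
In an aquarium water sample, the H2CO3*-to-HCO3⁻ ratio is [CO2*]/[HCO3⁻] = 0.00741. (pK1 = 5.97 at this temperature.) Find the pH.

pH = 8.10

From K1 = [H⁺][HCO3⁻]/[CO2*]:  pH = pK1 − log₁₀([CO2*]/[HCO3⁻])
log₁₀(0.00741) = -2.130
pH = 5.97 − (-2.130) = 8.10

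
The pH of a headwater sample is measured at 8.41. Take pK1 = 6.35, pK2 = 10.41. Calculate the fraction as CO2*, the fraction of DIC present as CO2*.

α₀ = 1 / (1 + K1/[H⁺] + K1K2/[H⁺]²) = 1 / (1 + 10^+2.06 + 10^+0.06)
   = 1 / (1 + 114.82 + 1.1482) = 1/116.96 = 0.008550

α₀ = 0.00855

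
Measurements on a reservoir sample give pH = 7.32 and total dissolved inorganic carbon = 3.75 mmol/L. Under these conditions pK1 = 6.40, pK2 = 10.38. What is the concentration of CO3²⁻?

[CO3²⁻] = 2.91 μmol/L

α₂ = 1 / (1 + [H⁺]/K2 + [H⁺]²/(K1K2)) = 1 / (1 + 10^+3.06 + 10^+2.14)
   = 1 / (1 + 1148.2 + 138.04) = 1/1287.2 = 0.0007769
[CO3²⁻] = α₂ × DIC = 0.0007769 × 3.75 = 0.00291 mmol/L = 2.91 μmol/L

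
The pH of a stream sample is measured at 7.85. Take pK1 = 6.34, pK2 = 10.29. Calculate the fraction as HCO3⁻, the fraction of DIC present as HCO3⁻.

α₁ = 1 / (1 + [H⁺]/K1 + K2/[H⁺]) = 1 / (1 + 10^-1.51 + 10^-2.44)
   = 1 / (1 + 0.030903 + 0.0036308) = 1/1.0345 = 0.9666

α₁ = 0.967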